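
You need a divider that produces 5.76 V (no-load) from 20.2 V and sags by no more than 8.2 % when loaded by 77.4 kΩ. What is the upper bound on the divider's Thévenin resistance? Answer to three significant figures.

Loading drop = R_th/(R_th + R_L) ≤ 0.0820, so R_th ≤ R_L · ε/(1−ε) = 77.4 kΩ × 0.0820/0.9180 = 6.91 kΩ.
(Any R1, R2 with R2/(R1+R2) = 0.285 and R1‖R2 ≤ 6.91 kΩ will meet the spec.)

R_th ≤ 6.91 kΩ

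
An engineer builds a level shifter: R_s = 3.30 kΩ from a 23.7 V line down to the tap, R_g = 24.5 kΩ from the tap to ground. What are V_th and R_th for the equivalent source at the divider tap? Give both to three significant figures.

V_th = 20.9 V, R_th = 2.91 kΩ

V_th is the open-circuit tap voltage: 23.7 × 24.5/(3.30 + 24.5) = 20.9 V.
With the supply zeroed, R_s and R_g appear in parallel from the tap: R_th = R_s‖R_g = (3.30 × 24.5)/27.80 = 2.91 kΩ.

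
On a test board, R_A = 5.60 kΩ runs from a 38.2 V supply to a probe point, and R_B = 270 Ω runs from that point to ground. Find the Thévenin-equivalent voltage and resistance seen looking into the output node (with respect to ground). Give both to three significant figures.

V_th is the open-circuit tap voltage: 38.2 × 270/(5600 + 270) = 1.76 V.
With the supply zeroed, R_A and R_B appear in parallel from the tap: R_th = R_A‖R_B = (5600 × 270)/5870 = 258 Ω.

V_th = 1.76 V, R_th = 258 Ω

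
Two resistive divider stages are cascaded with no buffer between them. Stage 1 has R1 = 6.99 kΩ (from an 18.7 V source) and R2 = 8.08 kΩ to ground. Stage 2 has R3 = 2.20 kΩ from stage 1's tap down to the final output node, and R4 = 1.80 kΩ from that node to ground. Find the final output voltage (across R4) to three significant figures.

Stage 2 presents R3+R4 = 4.000 kΩ as a load on stage 1's tap.
Stage 1's lower leg becomes R2‖(R3+R4) = 2.675 kΩ, so V_mid = 18.7 × 2.675/9.665 = 5.176 V.
Stage 2 is itself unloaded: V_out = V_mid × R4/(R3+R4) = 5.176 × 1.80/4.000 = 2.33 V.

V_out ≈ 2.33 V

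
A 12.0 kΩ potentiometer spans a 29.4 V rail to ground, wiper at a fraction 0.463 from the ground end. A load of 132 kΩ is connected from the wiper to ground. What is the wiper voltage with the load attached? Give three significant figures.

The wiper splits the pot into (1−α)R = 6.444 kΩ above and αR = 5.556 kΩ below.
Lower section ‖ load = 5.332 kΩ.
V_wiper = 29.4 × 5.332/(6.444 + 5.332) = 13.3 V.

V ≈ 13.3 V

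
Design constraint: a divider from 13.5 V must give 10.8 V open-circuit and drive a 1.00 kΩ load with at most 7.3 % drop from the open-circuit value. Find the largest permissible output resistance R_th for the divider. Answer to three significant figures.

Loading drop = R_th/(R_th + R_L) ≤ 0.0730, so R_th ≤ R_L · ε/(1−ε) = 1.00 kΩ × 0.0730/0.9270 = 78.7 Ω.

R_th ≤ 78.7 Ω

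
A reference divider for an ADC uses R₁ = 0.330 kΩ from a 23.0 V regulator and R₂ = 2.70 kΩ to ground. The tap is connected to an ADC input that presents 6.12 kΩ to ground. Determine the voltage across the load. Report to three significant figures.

V_out ≈ 19.6 V

The load sits in parallel with R₂: R₂‖R_L = (2700 × 6120) / (2700 + 6120) = 1873 Ω.
V_out = 23.0 × 1873 / (330 + 1873) = 23.0 × 1873/2203 = 19.6 V.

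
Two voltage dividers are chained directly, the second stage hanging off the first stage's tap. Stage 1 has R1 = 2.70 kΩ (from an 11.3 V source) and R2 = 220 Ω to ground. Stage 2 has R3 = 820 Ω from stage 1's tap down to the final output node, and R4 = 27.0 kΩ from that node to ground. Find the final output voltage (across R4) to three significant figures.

V_out ≈ 0.820 V

Stage 2 presents R3+R4 = 27820 Ω as a load on stage 1's tap.
Stage 1's lower leg becomes R2‖(R3+R4) = 218.3 Ω, so V_mid = 11.3 × 218.3/2918 = 0.8452 V.
Stage 2 is itself unloaded: V_out = V_mid × R4/(R3+R4) = 0.8452 × 27000/27820 = 0.820 V.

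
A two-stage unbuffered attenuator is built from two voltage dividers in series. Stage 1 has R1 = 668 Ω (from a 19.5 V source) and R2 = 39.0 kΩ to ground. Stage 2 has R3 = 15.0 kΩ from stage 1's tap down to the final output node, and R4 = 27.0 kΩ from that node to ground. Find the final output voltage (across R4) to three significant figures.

V_out ≈ 12.1 V

Stage 2 presents R3+R4 = 42000 Ω as a load on stage 1's tap.
Stage 1's lower leg becomes R2‖(R3+R4) = 20220 Ω, so V_mid = 19.5 × 20220/20890 = 18.88 V.
Stage 2 is itself unloaded: V_out = V_mid × R4/(R3+R4) = 18.88 × 27000/42000 = 12.1 V.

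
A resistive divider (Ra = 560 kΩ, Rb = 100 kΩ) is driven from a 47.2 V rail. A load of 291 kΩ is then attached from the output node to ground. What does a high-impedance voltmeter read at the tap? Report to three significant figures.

The load sits in parallel with Rb: Rb‖R_L = (100 × 291) / (100 + 291) = 74.42 kΩ.
V_out = 47.2 × 74.42 / (560 + 74.42) = 47.2 × 74.42/634.4 = 5.54 V.
(Unloaded it would have been 7.15 V.)

V_out ≈ 5.54 V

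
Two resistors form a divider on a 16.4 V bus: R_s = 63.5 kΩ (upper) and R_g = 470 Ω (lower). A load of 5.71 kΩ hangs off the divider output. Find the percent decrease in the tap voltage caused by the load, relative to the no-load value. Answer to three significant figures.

The divider's output (Thévenin) resistance is R_s‖R_g = 466.5 Ω.
Fractional drop under load = R_th/(R_th + R_L) = 466.5 / (466.5 + 5710) = 0.07554.
So the output falls by 7.55 %.

7.55 %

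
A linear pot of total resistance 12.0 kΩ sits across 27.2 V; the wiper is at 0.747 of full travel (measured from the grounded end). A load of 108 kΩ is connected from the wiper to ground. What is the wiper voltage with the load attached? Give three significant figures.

The wiper splits the pot into (1−α)R = 3.036 kΩ above and αR = 8.964 kΩ below.
Lower section ‖ load = 8.277 kΩ.
V_wiper = 27.2 × 8.277/(3.036 + 8.277) = 19.9 V.

V ≈ 19.9 V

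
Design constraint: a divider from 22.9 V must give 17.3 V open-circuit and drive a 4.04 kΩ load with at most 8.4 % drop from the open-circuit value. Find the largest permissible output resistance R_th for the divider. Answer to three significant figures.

Loading drop = R_th/(R_th + R_L) ≤ 0.0840, so R_th ≤ R_L · ε/(1−ε) = 4.04 kΩ × 0.0840/0.9160 = 370 Ω.
(Any R1, R2 with R2/(R1+R2) = 0.755 and R1‖R2 ≤ 370 Ω will meet the spec.)

R_th ≤ 370 Ω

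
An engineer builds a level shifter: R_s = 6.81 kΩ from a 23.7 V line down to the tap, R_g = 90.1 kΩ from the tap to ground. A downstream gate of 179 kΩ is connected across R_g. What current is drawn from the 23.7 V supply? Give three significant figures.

I ≈ 0.355 mA

R_g‖R_L = 59.93 kΩ, so the source sees R_s + R_g‖R_L = 66.74 kΩ.
I = 23.7 V / 66.74 kΩ = 0.355 mA.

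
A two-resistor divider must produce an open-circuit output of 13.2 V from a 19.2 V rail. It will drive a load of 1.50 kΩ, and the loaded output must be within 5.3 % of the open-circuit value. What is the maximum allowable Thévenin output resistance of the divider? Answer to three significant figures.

Loading drop = R_th/(R_th + R_L) ≤ 0.0530, so R_th ≤ R_L · ε/(1−ε) = 1.50 kΩ × 0.0530/0.9470 = 83.9 Ω.
(Any R1, R2 with R2/(R1+R2) = 0.688 and R1‖R2 ≤ 83.9 Ω will meet the spec.)

R_th ≤ 83.9 Ω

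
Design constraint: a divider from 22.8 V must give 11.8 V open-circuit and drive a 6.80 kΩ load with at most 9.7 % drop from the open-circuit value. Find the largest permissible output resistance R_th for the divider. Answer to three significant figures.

Loading drop = R_th/(R_th + R_L) ≤ 0.0970, so R_th ≤ R_L · ε/(1−ε) = 6.80 kΩ × 0.0970/0.9030 = 730 Ω.
(Any R1, R2 with R2/(R1+R2) = 0.518 and R1‖R2 ≤ 730 Ω will meet the spec.)

R_th ≤ 730 Ω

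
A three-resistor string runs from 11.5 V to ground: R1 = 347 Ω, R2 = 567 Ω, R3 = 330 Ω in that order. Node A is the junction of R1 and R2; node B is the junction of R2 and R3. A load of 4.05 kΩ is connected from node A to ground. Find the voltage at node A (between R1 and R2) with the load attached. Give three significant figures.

V ≈ 7.81 V

Below node A the series string R2+R3 = 897.0 Ω sits in parallel with the 4050 Ω load: 734.4 Ω.
V_A = 11.5 × 734.4/(347 + 734.4) = 7.81 V.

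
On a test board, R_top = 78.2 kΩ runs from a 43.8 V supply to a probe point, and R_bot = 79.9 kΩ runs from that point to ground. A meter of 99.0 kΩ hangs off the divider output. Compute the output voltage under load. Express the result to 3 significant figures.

V_out ≈ 15.8 V

The load sits in parallel with R_bot: R_bot‖R_L = (79.9 × 99.0) / (79.9 + 99.0) = 44.22 kΩ.
V_out = 43.8 × 44.22 / (78.2 + 44.22) = 43.8 × 44.22/122.4 = 15.8 V.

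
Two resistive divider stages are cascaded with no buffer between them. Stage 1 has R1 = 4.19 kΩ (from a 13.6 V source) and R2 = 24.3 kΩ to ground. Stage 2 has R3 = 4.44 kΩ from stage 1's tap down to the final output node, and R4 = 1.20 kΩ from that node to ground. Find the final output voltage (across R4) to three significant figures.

V_out ≈ 1.51 V

Stage 2 presents R3+R4 = 5.640 kΩ as a load on stage 1's tap.
Stage 1's lower leg becomes R2‖(R3+R4) = 4.578 kΩ, so V_mid = 13.6 × 4.578/8.768 = 7.101 V.
Stage 2 is itself unloaded: V_out = V_mid × R4/(R3+R4) = 7.101 × 1.20/5.640 = 1.51 V.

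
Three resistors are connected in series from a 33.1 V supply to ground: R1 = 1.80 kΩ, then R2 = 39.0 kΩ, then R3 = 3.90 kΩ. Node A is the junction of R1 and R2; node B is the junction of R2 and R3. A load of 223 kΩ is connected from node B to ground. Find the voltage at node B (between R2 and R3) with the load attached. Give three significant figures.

At node B, R3 is in parallel with the load: R3‖R_L = 3.833 kΩ.
Below node A the resistance is R2 + (R3‖R_L) = 42.83 kΩ, so V_A = 33.1 × 42.83/44.63 = 31.77 V.
Then V_B = V_A × (R3‖R_L)/(R2 + R3‖R_L) = 31.77 × 3.833/42.83 = 2.84 V.

V ≈ 2.84 V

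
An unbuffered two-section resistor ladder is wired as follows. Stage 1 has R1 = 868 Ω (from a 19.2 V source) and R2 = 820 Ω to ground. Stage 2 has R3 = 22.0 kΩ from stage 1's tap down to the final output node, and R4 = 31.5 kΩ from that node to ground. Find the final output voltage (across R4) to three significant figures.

Stage 2 presents R3+R4 = 53500 Ω as a load on stage 1's tap.
Stage 1's lower leg becomes R2‖(R3+R4) = 807.6 Ω, so V_mid = 19.2 × 807.6/1676 = 9.254 V.
Stage 2 is itself unloaded: V_out = V_mid × R4/(R3+R4) = 9.254 × 31500/53500 = 5.45 V.

V_out ≈ 5.45 V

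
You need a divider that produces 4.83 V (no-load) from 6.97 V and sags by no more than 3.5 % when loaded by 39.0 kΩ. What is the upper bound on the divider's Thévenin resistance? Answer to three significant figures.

R_th ≤ 1.41 kΩ

Loading drop = R_th/(R_th + R_L) ≤ 0.0350, so R_th ≤ R_L · ε/(1−ε) = 39.0 kΩ × 0.0350/0.9650 = 1.41 kΩ.
(Any R1, R2 with R2/(R1+R2) = 0.693 and R1‖R2 ≤ 1.41 kΩ will meet the spec.)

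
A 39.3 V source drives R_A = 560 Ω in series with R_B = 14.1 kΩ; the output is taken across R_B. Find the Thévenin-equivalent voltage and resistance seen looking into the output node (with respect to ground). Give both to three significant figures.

V_th is the open-circuit tap voltage: 39.3 × 14100/(560 + 14100) = 37.8 V.
With the supply zeroed, R_A and R_B appear in parallel from the tap: R_th = R_A‖R_B = (560 × 14100)/14660 = 539 Ω.

V_th = 37.8 V, R_th = 539 Ω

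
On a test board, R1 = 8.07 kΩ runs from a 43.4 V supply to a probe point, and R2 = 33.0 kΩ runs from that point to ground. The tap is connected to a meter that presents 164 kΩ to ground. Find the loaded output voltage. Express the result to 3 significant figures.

The load sits in parallel with R2: R2‖R_L = (33.0 × 164) / (33.0 + 164) = 27.47 kΩ.
V_out = 43.4 × 27.47 / (8.07 + 27.47) = 43.4 × 27.47/35.54 = 33.5 V.
(Unloaded it would have been 34.9 V.)

V_out ≈ 33.5 V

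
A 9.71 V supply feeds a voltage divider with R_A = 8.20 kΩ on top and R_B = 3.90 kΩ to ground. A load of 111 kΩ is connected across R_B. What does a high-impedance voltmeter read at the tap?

The load sits in parallel with R_B: R_B‖R_L = (3.90 × 111) / (3.90 + 111) = 3.768 kΩ.
V_out = 9.71 × 3.768 / (8.20 + 3.768) = 9.71 × 3.768/11.97 = 3.06 V.

V_out ≈ 3.06 V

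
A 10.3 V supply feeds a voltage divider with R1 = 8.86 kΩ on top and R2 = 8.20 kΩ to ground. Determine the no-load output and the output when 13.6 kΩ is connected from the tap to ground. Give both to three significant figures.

Open-circuit: V = 10.3 × 8.20/(8.86 + 8.20) = 4.95 V.
With the load, R2 becomes R2‖R_L = 5.116 kΩ, so V = 10.3 × 5.116/13.98 = 3.77 V.

Unloaded: 4.95 V; loaded: 3.77 V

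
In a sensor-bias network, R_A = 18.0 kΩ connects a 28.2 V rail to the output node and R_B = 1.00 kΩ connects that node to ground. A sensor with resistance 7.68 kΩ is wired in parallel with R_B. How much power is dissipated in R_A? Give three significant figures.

P ≈ 40.1 mW

Total resistance from the source is R_A + (R_B‖R_L) = 18.88 kΩ, so I = 28.2/18.88 kΩ = 1.493 mA.
P = I²·R_A = (1.493 mA)² × 18.0 kΩ = 40.1 mW.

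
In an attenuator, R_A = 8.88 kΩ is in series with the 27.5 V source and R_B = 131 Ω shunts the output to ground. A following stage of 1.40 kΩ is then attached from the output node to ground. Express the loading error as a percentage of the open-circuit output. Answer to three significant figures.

The divider's output (Thévenin) resistance is R_A‖R_B = 129.1 Ω.
Fractional drop under load = R_th/(R_th + R_L) = 129.1 / (129.1 + 1400) = 0.08443.
So the output falls by 8.44 %.

8.44 %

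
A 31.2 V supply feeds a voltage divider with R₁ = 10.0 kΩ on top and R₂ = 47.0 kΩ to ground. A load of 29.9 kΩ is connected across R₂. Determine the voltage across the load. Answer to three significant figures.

The load sits in parallel with R₂: R₂‖R_L = (47.0 × 29.9) / (47.0 + 29.9) = 18.27 kΩ.
V_out = 31.2 × 18.27 / (10.0 + 18.27) = 31.2 × 18.27/28.27 = 20.2 V.

V_out ≈ 20.2 V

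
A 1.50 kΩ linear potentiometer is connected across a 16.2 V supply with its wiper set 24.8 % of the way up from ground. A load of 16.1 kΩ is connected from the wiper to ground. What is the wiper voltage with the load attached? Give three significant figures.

The wiper splits the pot into (1−α)R = 1128 Ω above and αR = 372.0 Ω below.
Lower section ‖ load = 363.6 Ω.
V_wiper = 16.2 × 363.6/(1128 + 363.6) = 3.95 V.

V ≈ 3.95 V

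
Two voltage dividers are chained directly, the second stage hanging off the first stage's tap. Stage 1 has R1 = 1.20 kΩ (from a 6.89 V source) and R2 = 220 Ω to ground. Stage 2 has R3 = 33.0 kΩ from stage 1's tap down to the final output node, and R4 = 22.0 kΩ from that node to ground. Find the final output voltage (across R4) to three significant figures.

V_out ≈ 0.426 V

Stage 2 presents R3+R4 = 55000 Ω as a load on stage 1's tap.
Stage 1's lower leg becomes R2‖(R3+R4) = 219.1 Ω, so V_mid = 6.89 × 219.1/1419 = 1.064 V.
Stage 2 is itself unloaded: V_out = V_mid × R4/(R3+R4) = 1.064 × 22000/55000 = 0.426 V.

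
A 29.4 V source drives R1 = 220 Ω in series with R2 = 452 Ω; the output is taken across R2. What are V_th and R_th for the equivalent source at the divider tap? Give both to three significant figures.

V_th = 19.8 V, R_th = 148 Ω

V_th is the open-circuit tap voltage: 29.4 × 452/(220 + 452) = 19.8 V.
With the supply zeroed, R1 and R2 appear in parallel from the tap: R_th = R1‖R2 = (220 × 452)/672.0 = 148 Ω.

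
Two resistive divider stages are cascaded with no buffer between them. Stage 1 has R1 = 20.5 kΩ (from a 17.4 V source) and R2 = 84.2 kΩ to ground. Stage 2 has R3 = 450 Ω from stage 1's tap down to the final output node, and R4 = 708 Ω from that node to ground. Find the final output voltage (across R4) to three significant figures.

V_out ≈ 0.561 V

Stage 2 presents R3+R4 = 1158 Ω as a load on stage 1's tap.
Stage 1's lower leg becomes R2‖(R3+R4) = 1142 Ω, so V_mid = 17.4 × 1142/21640 = 0.9184 V.
Stage 2 is itself unloaded: V_out = V_mid × R4/(R3+R4) = 0.9184 × 708/1158 = 0.561 V.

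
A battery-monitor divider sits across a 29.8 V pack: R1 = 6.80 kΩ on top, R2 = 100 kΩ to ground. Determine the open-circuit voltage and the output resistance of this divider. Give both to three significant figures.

V_th is the open-circuit tap voltage: 29.8 × 100/(6.80 + 100) = 27.9 V.
With the supply zeroed, R1 and R2 appear in parallel from the tap: R_th = R1‖R2 = (6.80 × 100)/106.8 = 6.37 kΩ.

V_th = 27.9 V, R_th = 6.37 kΩ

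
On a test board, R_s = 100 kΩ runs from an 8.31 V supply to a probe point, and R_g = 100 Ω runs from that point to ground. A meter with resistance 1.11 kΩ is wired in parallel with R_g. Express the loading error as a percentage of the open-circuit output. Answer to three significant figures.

8.26 %

The divider's output (Thévenin) resistance is R_s‖R_g = 99.90 Ω.
Fractional drop under load = R_th/(R_th + R_L) = 99.90 / (99.90 + 1110) = 0.08257.
So the output falls by 8.26 %.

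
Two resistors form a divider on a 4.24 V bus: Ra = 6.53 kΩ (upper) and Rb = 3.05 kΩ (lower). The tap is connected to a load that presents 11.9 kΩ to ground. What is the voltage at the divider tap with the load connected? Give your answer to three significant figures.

V_out ≈ 1.15 V

The load sits in parallel with Rb: Rb‖R_L = (3.05 × 11.9) / (3.05 + 11.9) = 2.428 kΩ.
V_out = 4.24 × 2.428 / (6.53 + 2.428) = 4.24 × 2.428/8.958 = 1.15 V.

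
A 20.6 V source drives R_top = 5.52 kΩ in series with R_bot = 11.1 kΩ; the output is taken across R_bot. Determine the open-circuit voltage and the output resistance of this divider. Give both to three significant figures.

V_th is the open-circuit tap voltage: 20.6 × 11.1/(5.52 + 11.1) = 13.8 V.
With the supply zeroed, R_top and R_bot appear in parallel from the tap: R_th = R_top‖R_bot = (5.52 × 11.1)/16.62 = 3.69 kΩ.

V_th = 13.8 V, R_th = 3.69 kΩ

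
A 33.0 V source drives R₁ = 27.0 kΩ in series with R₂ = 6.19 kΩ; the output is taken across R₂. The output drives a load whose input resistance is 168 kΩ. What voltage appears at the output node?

V_out ≈ 5.98 V

The load sits in parallel with R₂: R₂‖R_L = (6.19 × 168) / (6.19 + 168) = 5.970 kΩ.
V_out = 33.0 × 5.970 / (27.0 + 5.970) = 33.0 × 5.970/32.97 = 5.98 V.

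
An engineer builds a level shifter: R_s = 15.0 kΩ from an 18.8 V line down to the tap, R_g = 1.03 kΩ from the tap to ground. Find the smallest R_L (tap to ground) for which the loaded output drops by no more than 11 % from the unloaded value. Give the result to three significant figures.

R_L(min) ≈ 7.80 kΩ

Output resistance R_th = R_s‖R_g = (15000 × 1030)/16030 = 963.8 Ω.
The fractional drop is R_th/(R_th + R_L); requiring this ≤ 0.110 gives R_L ≥ R_th(1/0.110 − 1) = 963.8 × 8.091 = 7.80 kΩ.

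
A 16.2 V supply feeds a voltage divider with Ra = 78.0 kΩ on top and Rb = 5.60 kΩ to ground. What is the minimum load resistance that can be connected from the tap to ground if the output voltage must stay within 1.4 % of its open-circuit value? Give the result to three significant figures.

Output resistance R_th = Ra‖Rb = (78.0 × 5.60)/83.60 = 5.225 kΩ.
The fractional drop is R_th/(R_th + R_L); requiring this ≤ 0.0140 gives R_L ≥ R_th(1/0.0140 − 1) = 5.225 × 70.43 = 368 kΩ.

R_L(min) ≈ 368 kΩ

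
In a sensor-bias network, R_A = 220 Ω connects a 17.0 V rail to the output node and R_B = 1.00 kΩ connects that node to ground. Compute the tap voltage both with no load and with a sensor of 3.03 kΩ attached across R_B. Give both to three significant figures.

Unloaded: 13.9 V; loaded: 13.2 V

Open-circuit: V = 17.0 × 1000/(220 + 1000) = 13.9 V.
With the load, R_B becomes R_B‖R_L = 751.9 Ω, so V = 17.0 × 751.9/971.9 = 13.2 V.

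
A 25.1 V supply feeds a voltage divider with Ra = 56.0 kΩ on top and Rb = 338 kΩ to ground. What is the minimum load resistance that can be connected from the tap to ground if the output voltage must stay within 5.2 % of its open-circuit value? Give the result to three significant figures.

R_L(min) ≈ 876 kΩ

Output resistance R_th = Ra‖Rb = (56.0 × 338)/394.0 = 48.04 kΩ.
The fractional drop is R_th/(R_th + R_L); requiring this ≤ 0.0520 gives R_L ≥ R_th(1/0.0520 − 1) = 48.04 × 18.23 = 876 kΩ.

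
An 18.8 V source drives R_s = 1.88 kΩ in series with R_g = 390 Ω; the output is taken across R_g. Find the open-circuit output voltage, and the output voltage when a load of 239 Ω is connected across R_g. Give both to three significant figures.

Open-circuit: V = 18.8 × 390/(1880 + 390) = 3.23 V.
With the load, R_g becomes R_g‖R_L = 148.2 Ω, so V = 18.8 × 148.2/2028 = 1.37 V.

Unloaded: 3.23 V; loaded: 1.37 V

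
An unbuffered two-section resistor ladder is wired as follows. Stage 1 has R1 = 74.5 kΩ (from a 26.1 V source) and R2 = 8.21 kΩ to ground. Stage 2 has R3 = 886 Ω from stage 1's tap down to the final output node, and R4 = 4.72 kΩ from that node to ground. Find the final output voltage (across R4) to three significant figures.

Stage 2 presents R3+R4 = 5606 Ω as a load on stage 1's tap.
Stage 1's lower leg becomes R2‖(R3+R4) = 3331 Ω, so V_mid = 26.1 × 3331/77830 = 1.117 V.
Stage 2 is itself unloaded: V_out = V_mid × R4/(R3+R4) = 1.117 × 4720/5606 = 0.941 V.

V_out ≈ 0.941 V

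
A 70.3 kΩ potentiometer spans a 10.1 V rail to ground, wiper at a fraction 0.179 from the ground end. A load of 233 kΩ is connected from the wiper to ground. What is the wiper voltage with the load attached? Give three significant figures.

V ≈ 1.73 V

The wiper splits the pot into (1−α)R = 57.72 kΩ above and αR = 12.58 kΩ below.
Lower section ‖ load = 11.94 kΩ.
V_wiper = 10.1 × 11.94/(57.72 + 11.94) = 1.73 V.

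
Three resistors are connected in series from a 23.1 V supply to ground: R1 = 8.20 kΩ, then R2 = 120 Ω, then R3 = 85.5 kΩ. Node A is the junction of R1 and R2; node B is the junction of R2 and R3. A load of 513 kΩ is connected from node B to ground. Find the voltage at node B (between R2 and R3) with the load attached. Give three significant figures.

At node B, R3 is in parallel with the load: R3‖R_L = 73290 Ω.
Below node A the resistance is R2 + (R3‖R_L) = 73410 Ω, so V_A = 23.1 × 73410/81610 = 20.78 V.
Then V_B = V_A × (R3‖R_L)/(R2 + R3‖R_L) = 20.78 × 73290/73410 = 20.7 V.

V ≈ 20.7 V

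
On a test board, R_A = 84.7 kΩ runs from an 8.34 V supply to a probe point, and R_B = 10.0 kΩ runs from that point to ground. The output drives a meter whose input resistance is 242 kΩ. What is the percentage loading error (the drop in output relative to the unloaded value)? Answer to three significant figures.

3.56 %

The divider's output (Thévenin) resistance is R_A‖R_B = 8.944 kΩ.
Fractional drop under load = R_th/(R_th + R_L) = 8.944 / (8.944 + 242) = 0.03564.
So the output falls by 3.56 %.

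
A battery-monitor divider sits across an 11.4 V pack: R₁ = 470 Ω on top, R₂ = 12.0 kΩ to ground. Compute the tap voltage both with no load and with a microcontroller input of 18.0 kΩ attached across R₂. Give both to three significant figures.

Open-circuit: V = 11.4 × 12000/(470 + 12000) = 11.0 V.
With the load, R₂ becomes R₂‖R_L = 7200 Ω, so V = 11.4 × 7200/7670 = 10.7 V.

Unloaded: 11.0 V; loaded: 10.7 V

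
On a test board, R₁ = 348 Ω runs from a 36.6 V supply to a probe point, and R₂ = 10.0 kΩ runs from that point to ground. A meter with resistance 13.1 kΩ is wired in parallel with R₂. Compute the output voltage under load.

The load sits in parallel with R₂: R₂‖R_L = (10000 × 13100) / (10000 + 13100) = 5671 Ω.
V_out = 36.6 × 5671 / (348 + 5671) = 36.6 × 5671/6019 = 34.5 V.
(Unloaded it would have been 35.4 V.)

V_out ≈ 34.5 V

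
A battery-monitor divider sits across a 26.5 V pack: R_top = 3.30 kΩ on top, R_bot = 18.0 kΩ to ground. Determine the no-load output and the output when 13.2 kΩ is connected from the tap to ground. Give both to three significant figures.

Unloaded: 22.4 V; loaded: 18.5 V

Open-circuit: V = 26.5 × 18.0/(3.30 + 18.0) = 22.4 V.
With the load, R_bot becomes R_bot‖R_L = 7.615 kΩ, so V = 26.5 × 7.615/10.92 = 18.5 V.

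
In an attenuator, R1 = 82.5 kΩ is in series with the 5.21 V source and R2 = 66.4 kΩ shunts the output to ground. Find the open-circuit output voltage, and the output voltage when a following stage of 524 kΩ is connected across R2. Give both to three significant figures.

Open-circuit: V = 5.21 × 66.4/(82.5 + 66.4) = 2.32 V.
With the load, R2 becomes R2‖R_L = 58.93 kΩ, so V = 5.21 × 58.93/141.4 = 2.17 V.

Unloaded: 2.32 V; loaded: 2.17 V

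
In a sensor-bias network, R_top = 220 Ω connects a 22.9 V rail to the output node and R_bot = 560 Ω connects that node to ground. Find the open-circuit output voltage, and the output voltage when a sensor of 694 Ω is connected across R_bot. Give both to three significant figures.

Unloaded: 16.4 V; loaded: 13.4 V

Open-circuit: V = 22.9 × 560/(220 + 560) = 16.4 V.
With the load, R_bot becomes R_bot‖R_L = 309.9 Ω, so V = 22.9 × 309.9/529.9 = 13.4 V.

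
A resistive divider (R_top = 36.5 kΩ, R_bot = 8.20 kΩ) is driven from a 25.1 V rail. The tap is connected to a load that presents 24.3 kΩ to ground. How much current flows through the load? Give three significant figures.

R_bot‖R_L = 6.131 kΩ; V_out = 25.1 × 6.131/42.63 = 3.610 V.
I_L = V_out / R_L = 3.610 / 24.3 kΩ = 0.149 mA.

I_L ≈ 0.149 mA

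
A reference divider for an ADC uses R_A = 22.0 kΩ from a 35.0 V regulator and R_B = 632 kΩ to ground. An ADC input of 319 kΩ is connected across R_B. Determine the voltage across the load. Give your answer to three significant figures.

The load sits in parallel with R_B: R_B‖R_L = (632 × 319) / (632 + 319) = 212.0 kΩ.
V_out = 35.0 × 212.0 / (22.0 + 212.0) = 35.0 × 212.0/234.0 = 31.7 V.

V_out ≈ 31.7 V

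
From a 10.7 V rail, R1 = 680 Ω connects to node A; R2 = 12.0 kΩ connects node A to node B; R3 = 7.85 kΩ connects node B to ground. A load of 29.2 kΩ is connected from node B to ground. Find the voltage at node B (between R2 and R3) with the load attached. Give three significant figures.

V ≈ 3.51 V

At node B, R3 is in parallel with the load: R3‖R_L = 6187 Ω.
Below node A the resistance is R2 + (R3‖R_L) = 18190 Ω, so V_A = 10.7 × 18190/18870 = 10.31 V.
Then V_B = V_A × (R3‖R_L)/(R2 + R3‖R_L) = 10.31 × 6187/18190 = 3.51 V.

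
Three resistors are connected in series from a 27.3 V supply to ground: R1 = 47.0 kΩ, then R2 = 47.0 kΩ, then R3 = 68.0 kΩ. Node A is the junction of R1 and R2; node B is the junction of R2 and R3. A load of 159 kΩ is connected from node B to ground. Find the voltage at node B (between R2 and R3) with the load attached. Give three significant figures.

At node B, R3 is in parallel with the load: R3‖R_L = 47.63 kΩ.
Below node A the resistance is R2 + (R3‖R_L) = 94.63 kΩ, so V_A = 27.3 × 94.63/141.6 = 18.24 V.
Then V_B = V_A × (R3‖R_L)/(R2 + R3‖R_L) = 18.24 × 47.63/94.63 = 9.18 V.

V ≈ 9.18 V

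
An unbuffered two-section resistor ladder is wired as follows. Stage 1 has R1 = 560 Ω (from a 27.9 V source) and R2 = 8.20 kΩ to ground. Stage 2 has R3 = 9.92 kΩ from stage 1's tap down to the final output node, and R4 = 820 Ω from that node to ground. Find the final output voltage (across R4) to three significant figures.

Stage 2 presents R3+R4 = 10740 Ω as a load on stage 1's tap.
Stage 1's lower leg becomes R2‖(R3+R4) = 4650 Ω, so V_mid = 27.9 × 4650/5210 = 24.90 V.
Stage 2 is itself unloaded: V_out = V_mid × R4/(R3+R4) = 24.90 × 820/10740 = 1.90 V.

V_out ≈ 1.90 V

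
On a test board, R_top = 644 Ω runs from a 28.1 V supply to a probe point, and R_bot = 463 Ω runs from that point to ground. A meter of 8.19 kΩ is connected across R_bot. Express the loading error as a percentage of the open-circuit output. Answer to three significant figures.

3.18 %

The divider's output (Thévenin) resistance is R_top‖R_bot = 269.4 Ω.
Fractional drop under load = R_th/(R_th + R_L) = 269.4 / (269.4 + 8190) = 0.03184.
So the output falls by 3.18 %.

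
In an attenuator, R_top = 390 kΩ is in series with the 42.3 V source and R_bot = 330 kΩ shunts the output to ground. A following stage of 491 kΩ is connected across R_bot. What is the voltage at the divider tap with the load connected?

V_out ≈ 14.2 V

The load sits in parallel with R_bot: R_bot‖R_L = (330 × 491) / (330 + 491) = 197.4 kΩ.
V_out = 42.3 × 197.4 / (390 + 197.4) = 42.3 × 197.4/587.4 = 14.2 V.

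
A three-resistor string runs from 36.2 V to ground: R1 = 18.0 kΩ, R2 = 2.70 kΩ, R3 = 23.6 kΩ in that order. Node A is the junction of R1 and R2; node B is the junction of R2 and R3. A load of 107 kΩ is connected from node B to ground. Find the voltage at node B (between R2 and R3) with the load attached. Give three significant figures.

V ≈ 17.5 V

At node B, R3 is in parallel with the load: R3‖R_L = 19.34 kΩ.
Below node A the resistance is R2 + (R3‖R_L) = 22.04 kΩ, so V_A = 36.2 × 22.04/40.04 = 19.92 V.
Then V_B = V_A × (R3‖R_L)/(R2 + R3‖R_L) = 19.92 × 19.34/22.04 = 17.5 V.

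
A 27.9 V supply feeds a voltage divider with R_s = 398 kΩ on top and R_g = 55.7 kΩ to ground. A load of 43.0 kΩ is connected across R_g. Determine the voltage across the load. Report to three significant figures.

V_out ≈ 1.60 V

The load sits in parallel with R_g: R_g‖R_L = (55.7 × 43.0) / (55.7 + 43.0) = 24.27 kΩ.
V_out = 27.9 × 24.27 / (398 + 24.27) = 27.9 × 24.27/422.3 = 1.60 V.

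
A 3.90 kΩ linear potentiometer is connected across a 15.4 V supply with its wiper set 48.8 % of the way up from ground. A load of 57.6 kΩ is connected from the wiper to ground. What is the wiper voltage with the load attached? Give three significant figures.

The wiper splits the pot into (1−α)R = 1.997 kΩ above and αR = 1.903 kΩ below.
Lower section ‖ load = 1.842 kΩ.
V_wiper = 15.4 × 1.842/(1.997 + 1.842) = 7.39 V.

V ≈ 7.39 V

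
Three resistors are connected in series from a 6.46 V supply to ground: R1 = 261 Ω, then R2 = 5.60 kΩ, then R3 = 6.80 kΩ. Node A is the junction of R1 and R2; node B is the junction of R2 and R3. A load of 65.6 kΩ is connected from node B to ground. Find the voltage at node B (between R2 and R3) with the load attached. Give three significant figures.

At node B, R3 is in parallel with the load: R3‖R_L = 6161 Ω.
Below node A the resistance is R2 + (R3‖R_L) = 11760 Ω, so V_A = 6.46 × 11760/12020 = 6.320 V.
Then V_B = V_A × (R3‖R_L)/(R2 + R3‖R_L) = 6.320 × 6161/11760 = 3.31 V.

V ≈ 3.31 V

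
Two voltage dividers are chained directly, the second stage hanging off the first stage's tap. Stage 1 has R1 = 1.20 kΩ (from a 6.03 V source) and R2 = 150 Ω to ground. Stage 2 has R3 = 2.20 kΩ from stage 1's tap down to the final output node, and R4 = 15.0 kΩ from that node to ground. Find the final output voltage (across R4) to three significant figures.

V_out ≈ 0.580 V

Stage 2 presents R3+R4 = 17200 Ω as a load on stage 1's tap.
Stage 1's lower leg becomes R2‖(R3+R4) = 148.7 Ω, so V_mid = 6.03 × 148.7/1349 = 0.6648 V.
Stage 2 is itself unloaded: V_out = V_mid × R4/(R3+R4) = 0.6648 × 15000/17200 = 0.580 V.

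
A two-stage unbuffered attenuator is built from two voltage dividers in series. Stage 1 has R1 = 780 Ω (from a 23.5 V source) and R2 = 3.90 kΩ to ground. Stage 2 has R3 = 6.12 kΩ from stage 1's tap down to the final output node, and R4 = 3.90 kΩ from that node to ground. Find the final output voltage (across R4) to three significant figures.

V_out ≈ 7.16 V

Stage 2 presents R3+R4 = 10020 Ω as a load on stage 1's tap.
Stage 1's lower leg becomes R2‖(R3+R4) = 2807 Ω, so V_mid = 23.5 × 2807/3587 = 18.39 V.
Stage 2 is itself unloaded: V_out = V_mid × R4/(R3+R4) = 18.39 × 3900/10020 = 7.16 V.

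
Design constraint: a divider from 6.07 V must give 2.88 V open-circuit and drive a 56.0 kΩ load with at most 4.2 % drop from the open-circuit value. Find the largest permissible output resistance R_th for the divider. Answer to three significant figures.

Loading drop = R_th/(R_th + R_L) ≤ 0.0420, so R_th ≤ R_L · ε/(1−ε) = 56.0 kΩ × 0.0420/0.9580 = 2.46 kΩ.
(Any R1, R2 with R2/(R1+R2) = 0.474 and R1‖R2 ≤ 2.46 kΩ will meet the spec.)

R_th ≤ 2.46 kΩ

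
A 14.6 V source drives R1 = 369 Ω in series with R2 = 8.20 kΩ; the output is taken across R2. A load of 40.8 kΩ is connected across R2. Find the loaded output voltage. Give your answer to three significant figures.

The load sits in parallel with R2: R2‖R_L = (8200 × 40800) / (8200 + 40800) = 6828 Ω.
V_out = 14.6 × 6828 / (369 + 6828) = 14.6 × 6828/7197 = 13.9 V.

V_out ≈ 13.9 V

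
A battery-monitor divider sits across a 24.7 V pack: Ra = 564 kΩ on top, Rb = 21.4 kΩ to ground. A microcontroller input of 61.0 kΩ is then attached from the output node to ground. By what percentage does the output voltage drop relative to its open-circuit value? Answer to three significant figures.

25.3 %

Unloaded V = 24.7 × 21.4/585.4 = 0.9029 V.
Loaded: Rb‖R_L = 15.84 kΩ, giving V = 24.7 × 15.84/579.8 = 0.6748 V.
Drop = (0.9029 − 0.6748) / 0.9029 = 25.3 %.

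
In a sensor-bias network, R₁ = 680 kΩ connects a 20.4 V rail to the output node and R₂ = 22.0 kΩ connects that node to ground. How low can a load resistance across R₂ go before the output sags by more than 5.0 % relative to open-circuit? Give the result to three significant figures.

Output resistance R_th = R₁‖R₂ = (680 × 22.0)/702.0 = 21.31 kΩ.
The fractional drop is R_th/(R_th + R_L); requiring this ≤ 0.0500 gives R_L ≥ R_th(1/0.0500 − 1) = 21.31 × 19.00 = 405 kΩ.

R_L(min) ≈ 405 kΩ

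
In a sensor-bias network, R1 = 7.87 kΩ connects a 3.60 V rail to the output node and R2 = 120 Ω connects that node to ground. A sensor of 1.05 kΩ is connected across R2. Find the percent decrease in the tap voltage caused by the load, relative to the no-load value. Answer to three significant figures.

Unloaded V = 3.60 × 120/7990 = 0.054068 V.
Loaded: R2‖R_L = 107.7 Ω, giving V = 3.60 × 107.7/7978 = 0.048597 V.
Drop = (0.054068 − 0.048597) / 0.054068 = 10.1 %.

10.1 %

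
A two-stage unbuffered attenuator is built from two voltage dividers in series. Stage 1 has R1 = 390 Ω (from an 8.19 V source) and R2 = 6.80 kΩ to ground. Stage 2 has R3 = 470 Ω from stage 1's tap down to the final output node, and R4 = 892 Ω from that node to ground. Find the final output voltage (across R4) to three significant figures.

V_out ≈ 3.99 V

Stage 2 presents R3+R4 = 1362 Ω as a load on stage 1's tap.
Stage 1's lower leg becomes R2‖(R3+R4) = 1135 Ω, so V_mid = 8.19 × 1135/1525 = 6.095 V.
Stage 2 is itself unloaded: V_out = V_mid × R4/(R3+R4) = 6.095 × 892/1362 = 3.99 V.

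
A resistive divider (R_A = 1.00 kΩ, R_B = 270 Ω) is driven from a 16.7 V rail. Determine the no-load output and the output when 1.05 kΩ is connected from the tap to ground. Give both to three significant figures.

Open-circuit: V = 16.7 × 270/(1000 + 270) = 3.55 V.
With the load, R_B becomes R_B‖R_L = 214.8 Ω, so V = 16.7 × 214.8/1215 = 2.95 V.

Unloaded: 3.55 V; loaded: 2.95 V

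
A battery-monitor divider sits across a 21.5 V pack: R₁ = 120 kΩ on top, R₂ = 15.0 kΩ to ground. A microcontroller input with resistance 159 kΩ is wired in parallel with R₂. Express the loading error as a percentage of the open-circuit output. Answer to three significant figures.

7.74 %

The divider's output (Thévenin) resistance is R₁‖R₂ = 13.33 kΩ.
Fractional drop under load = R_th/(R_th + R_L) = 13.33 / (13.33 + 159) = 0.07737.
So the output falls by 7.74 %.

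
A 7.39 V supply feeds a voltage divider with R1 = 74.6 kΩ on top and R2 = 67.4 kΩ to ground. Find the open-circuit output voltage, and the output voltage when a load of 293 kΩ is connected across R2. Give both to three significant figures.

Open-circuit: V = 7.39 × 67.4/(74.6 + 67.4) = 3.51 V.
With the load, R2 becomes R2‖R_L = 54.80 kΩ, so V = 7.39 × 54.80/129.4 = 3.13 V.

Unloaded: 3.51 V; loaded: 3.13 V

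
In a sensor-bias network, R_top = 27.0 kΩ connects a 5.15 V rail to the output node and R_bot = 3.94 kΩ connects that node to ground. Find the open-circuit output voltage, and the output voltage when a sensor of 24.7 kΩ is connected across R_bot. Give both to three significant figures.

Unloaded: 0.656 V; loaded: 0.576 V

Open-circuit: V = 5.15 × 3.94/(27.0 + 3.94) = 0.656 V.
With the load, R_bot becomes R_bot‖R_L = 3.398 kΩ, so V = 5.15 × 3.398/30.40 = 0.576 V.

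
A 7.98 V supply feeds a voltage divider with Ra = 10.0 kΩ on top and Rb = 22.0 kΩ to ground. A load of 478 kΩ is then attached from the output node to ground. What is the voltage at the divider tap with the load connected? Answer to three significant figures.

V_out ≈ 5.41 V

The load sits in parallel with Rb: Rb‖R_L = (22.0 × 478) / (22.0 + 478) = 21.03 kΩ.
V_out = 7.98 × 21.03 / (10.0 + 21.03) = 7.98 × 21.03/31.03 = 5.41 V.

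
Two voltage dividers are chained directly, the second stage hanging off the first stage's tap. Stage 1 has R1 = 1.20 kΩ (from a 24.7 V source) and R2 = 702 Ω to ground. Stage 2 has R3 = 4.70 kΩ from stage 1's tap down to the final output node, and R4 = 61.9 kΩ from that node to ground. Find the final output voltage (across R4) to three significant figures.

V_out ≈ 8.42 V

Stage 2 presents R3+R4 = 66600 Ω as a load on stage 1's tap.
Stage 1's lower leg becomes R2‖(R3+R4) = 694.7 Ω, so V_mid = 24.7 × 694.7/1895 = 9.056 V.
Stage 2 is itself unloaded: V_out = V_mid × R4/(R3+R4) = 9.056 × 61900/66600 = 8.42 V.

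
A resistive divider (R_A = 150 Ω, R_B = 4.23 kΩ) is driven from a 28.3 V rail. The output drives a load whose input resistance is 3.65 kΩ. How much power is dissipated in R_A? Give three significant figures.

Total resistance from the source is R_A + (R_B‖R_L) = 2109 Ω, so I = 28.3/2109 Ω = 13.42 mA.
P = I²·R_A = (13.42 mA)² × 150 Ω = 27.0 mW.

P ≈ 27.0 mW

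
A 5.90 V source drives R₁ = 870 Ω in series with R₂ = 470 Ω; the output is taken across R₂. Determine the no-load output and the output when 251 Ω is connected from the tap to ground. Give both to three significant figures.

Unloaded: 2.07 V; loaded: 0.934 V

Open-circuit: V = 5.90 × 470/(870 + 470) = 2.07 V.
With the load, R₂ becomes R₂‖R_L = 163.6 Ω, so V = 5.90 × 163.6/1034 = 0.934 V.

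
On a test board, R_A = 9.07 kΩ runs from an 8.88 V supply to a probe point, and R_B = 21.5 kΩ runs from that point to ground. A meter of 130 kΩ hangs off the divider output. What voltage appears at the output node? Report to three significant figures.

V_out ≈ 5.95 V

The load sits in parallel with R_B: R_B‖R_L = (21.5 × 130) / (21.5 + 130) = 18.45 kΩ.
V_out = 8.88 × 18.45 / (9.07 + 18.45) = 8.88 × 18.45/27.52 = 5.95 V.
(Unloaded it would have been 6.25 V.)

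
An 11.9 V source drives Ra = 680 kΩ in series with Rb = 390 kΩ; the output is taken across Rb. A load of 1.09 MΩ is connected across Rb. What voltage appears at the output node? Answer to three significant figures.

The load sits in parallel with Rb: Rb‖R_L = (390 × 1090) / (390 + 1090) = 287.2 kΩ.
V_out = 11.9 × 287.2 / (680 + 287.2) = 11.9 × 287.2/967.2 = 3.53 V.
(Unloaded it would have been 4.34 V.)

V_out ≈ 3.53 V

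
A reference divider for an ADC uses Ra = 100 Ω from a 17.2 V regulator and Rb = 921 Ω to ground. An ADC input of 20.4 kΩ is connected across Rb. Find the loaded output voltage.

The load sits in parallel with Rb: Rb‖R_L = (921 × 20400) / (921 + 20400) = 881.2 Ω.
V_out = 17.2 × 881.2 / (100 + 881.2) = 17.2 × 881.2/981.2 = 15.4 V.
(Unloaded it would have been 15.5 V.)

V_out ≈ 15.4 V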